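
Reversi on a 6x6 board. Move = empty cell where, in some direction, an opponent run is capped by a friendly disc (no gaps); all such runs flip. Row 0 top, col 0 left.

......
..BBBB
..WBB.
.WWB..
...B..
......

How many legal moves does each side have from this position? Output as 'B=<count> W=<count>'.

Answer: B=6 W=7

Derivation:
-- B to move --
(1,1): flips 1 -> legal
(2,0): no bracket -> illegal
(2,1): flips 2 -> legal
(3,0): flips 2 -> legal
(4,0): flips 2 -> legal
(4,1): flips 1 -> legal
(4,2): flips 2 -> legal
B mobility = 6
-- W to move --
(0,1): no bracket -> illegal
(0,2): flips 1 -> legal
(0,3): no bracket -> illegal
(0,4): flips 1 -> legal
(0,5): flips 2 -> legal
(1,1): no bracket -> illegal
(2,1): no bracket -> illegal
(2,5): flips 2 -> legal
(3,4): flips 1 -> legal
(3,5): no bracket -> illegal
(4,2): no bracket -> illegal
(4,4): flips 1 -> legal
(5,2): no bracket -> illegal
(5,3): no bracket -> illegal
(5,4): flips 1 -> legal
W mobility = 7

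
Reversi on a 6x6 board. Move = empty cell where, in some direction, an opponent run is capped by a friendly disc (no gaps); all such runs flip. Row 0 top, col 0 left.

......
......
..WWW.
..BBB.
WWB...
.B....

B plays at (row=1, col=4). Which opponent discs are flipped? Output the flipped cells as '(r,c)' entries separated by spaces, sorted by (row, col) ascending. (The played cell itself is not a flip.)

Dir NW: first cell '.' (not opp) -> no flip
Dir N: first cell '.' (not opp) -> no flip
Dir NE: first cell '.' (not opp) -> no flip
Dir W: first cell '.' (not opp) -> no flip
Dir E: first cell '.' (not opp) -> no flip
Dir SW: opp run (2,3) capped by B -> flip
Dir S: opp run (2,4) capped by B -> flip
Dir SE: first cell '.' (not opp) -> no flip

Answer: (2,3) (2,4)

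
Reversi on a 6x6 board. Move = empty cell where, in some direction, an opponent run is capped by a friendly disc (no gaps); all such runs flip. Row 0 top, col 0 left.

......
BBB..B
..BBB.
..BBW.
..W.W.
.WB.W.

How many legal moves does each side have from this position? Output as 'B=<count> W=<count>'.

-- B to move --
(2,5): no bracket -> illegal
(3,1): no bracket -> illegal
(3,5): flips 1 -> legal
(4,0): no bracket -> illegal
(4,1): no bracket -> illegal
(4,3): no bracket -> illegal
(4,5): flips 1 -> legal
(5,0): flips 1 -> legal
(5,3): no bracket -> illegal
(5,5): flips 1 -> legal
B mobility = 4
-- W to move --
(0,0): flips 3 -> legal
(0,1): flips 2 -> legal
(0,2): flips 3 -> legal
(0,3): no bracket -> illegal
(0,4): no bracket -> illegal
(0,5): no bracket -> illegal
(1,3): no bracket -> illegal
(1,4): flips 1 -> legal
(2,0): no bracket -> illegal
(2,1): no bracket -> illegal
(2,5): no bracket -> illegal
(3,1): flips 2 -> legal
(3,5): no bracket -> illegal
(4,1): no bracket -> illegal
(4,3): no bracket -> illegal
(5,3): flips 1 -> legal
W mobility = 6

Answer: B=4 W=6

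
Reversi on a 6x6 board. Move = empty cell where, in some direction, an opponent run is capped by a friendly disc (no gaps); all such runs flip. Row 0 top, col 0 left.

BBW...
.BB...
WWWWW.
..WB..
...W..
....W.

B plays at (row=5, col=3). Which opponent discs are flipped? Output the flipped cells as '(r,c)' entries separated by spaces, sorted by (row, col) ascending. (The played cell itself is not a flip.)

Dir NW: first cell '.' (not opp) -> no flip
Dir N: opp run (4,3) capped by B -> flip
Dir NE: first cell '.' (not opp) -> no flip
Dir W: first cell '.' (not opp) -> no flip
Dir E: opp run (5,4), next='.' -> no flip
Dir SW: edge -> no flip
Dir S: edge -> no flip
Dir SE: edge -> no flip

Answer: (4,3)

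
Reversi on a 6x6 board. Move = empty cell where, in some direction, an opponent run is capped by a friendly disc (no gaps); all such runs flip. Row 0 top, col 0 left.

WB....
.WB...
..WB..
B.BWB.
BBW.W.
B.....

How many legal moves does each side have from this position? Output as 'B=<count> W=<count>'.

-- B to move --
(0,2): no bracket -> illegal
(1,0): flips 1 -> legal
(1,3): no bracket -> illegal
(2,0): no bracket -> illegal
(2,1): flips 2 -> legal
(2,4): no bracket -> illegal
(3,1): no bracket -> illegal
(3,5): no bracket -> illegal
(4,3): flips 2 -> legal
(4,5): no bracket -> illegal
(5,1): no bracket -> illegal
(5,2): flips 1 -> legal
(5,3): no bracket -> illegal
(5,4): flips 1 -> legal
(5,5): no bracket -> illegal
B mobility = 5
-- W to move --
(0,2): flips 2 -> legal
(0,3): no bracket -> illegal
(1,0): no bracket -> illegal
(1,3): flips 2 -> legal
(1,4): no bracket -> illegal
(2,0): no bracket -> illegal
(2,1): no bracket -> illegal
(2,4): flips 2 -> legal
(2,5): no bracket -> illegal
(3,1): flips 1 -> legal
(3,5): flips 1 -> legal
(4,3): no bracket -> illegal
(4,5): no bracket -> illegal
(5,1): no bracket -> illegal
(5,2): no bracket -> illegal
W mobility = 5

Answer: B=5 W=5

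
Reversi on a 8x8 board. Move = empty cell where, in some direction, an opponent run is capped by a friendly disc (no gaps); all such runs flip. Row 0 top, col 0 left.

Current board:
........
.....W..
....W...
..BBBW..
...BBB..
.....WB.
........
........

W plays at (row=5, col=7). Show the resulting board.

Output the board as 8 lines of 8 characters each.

Place W at (5,7); scan 8 dirs for brackets.
Dir NW: first cell '.' (not opp) -> no flip
Dir N: first cell '.' (not opp) -> no flip
Dir NE: edge -> no flip
Dir W: opp run (5,6) capped by W -> flip
Dir E: edge -> no flip
Dir SW: first cell '.' (not opp) -> no flip
Dir S: first cell '.' (not opp) -> no flip
Dir SE: edge -> no flip
All flips: (5,6)

Answer: ........
.....W..
....W...
..BBBW..
...BBB..
.....WWW
........
........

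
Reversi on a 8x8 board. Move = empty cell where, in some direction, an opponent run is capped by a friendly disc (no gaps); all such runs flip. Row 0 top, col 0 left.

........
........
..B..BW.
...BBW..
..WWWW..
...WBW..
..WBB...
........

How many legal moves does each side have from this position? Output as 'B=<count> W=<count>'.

Answer: B=11 W=11

Derivation:
-- B to move --
(1,5): no bracket -> illegal
(1,6): no bracket -> illegal
(1,7): no bracket -> illegal
(2,4): no bracket -> illegal
(2,7): flips 1 -> legal
(3,1): flips 2 -> legal
(3,2): flips 1 -> legal
(3,6): flips 2 -> legal
(3,7): no bracket -> illegal
(4,1): no bracket -> illegal
(4,6): flips 1 -> legal
(5,1): flips 1 -> legal
(5,2): flips 2 -> legal
(5,6): flips 2 -> legal
(6,1): flips 1 -> legal
(6,5): flips 3 -> legal
(6,6): flips 2 -> legal
(7,1): no bracket -> illegal
(7,2): no bracket -> illegal
(7,3): no bracket -> illegal
B mobility = 11
-- W to move --
(1,1): flips 2 -> legal
(1,2): no bracket -> illegal
(1,3): no bracket -> illegal
(1,4): no bracket -> illegal
(1,5): flips 1 -> legal
(1,6): flips 2 -> legal
(2,1): no bracket -> illegal
(2,3): flips 2 -> legal
(2,4): flips 3 -> legal
(3,1): no bracket -> illegal
(3,2): flips 2 -> legal
(3,6): no bracket -> illegal
(5,2): no bracket -> illegal
(6,5): flips 3 -> legal
(7,2): flips 2 -> legal
(7,3): flips 2 -> legal
(7,4): flips 2 -> legal
(7,5): flips 1 -> legal
W mobility = 11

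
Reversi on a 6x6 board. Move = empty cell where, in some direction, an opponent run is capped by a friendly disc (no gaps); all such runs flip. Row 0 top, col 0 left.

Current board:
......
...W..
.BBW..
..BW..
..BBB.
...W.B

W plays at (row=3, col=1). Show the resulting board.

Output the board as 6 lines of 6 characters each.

Answer: ......
...W..
.BWW..
.WWW..
..WBB.
...W.B

Derivation:
Place W at (3,1); scan 8 dirs for brackets.
Dir NW: first cell '.' (not opp) -> no flip
Dir N: opp run (2,1), next='.' -> no flip
Dir NE: opp run (2,2) capped by W -> flip
Dir W: first cell '.' (not opp) -> no flip
Dir E: opp run (3,2) capped by W -> flip
Dir SW: first cell '.' (not opp) -> no flip
Dir S: first cell '.' (not opp) -> no flip
Dir SE: opp run (4,2) capped by W -> flip
All flips: (2,2) (3,2) (4,2)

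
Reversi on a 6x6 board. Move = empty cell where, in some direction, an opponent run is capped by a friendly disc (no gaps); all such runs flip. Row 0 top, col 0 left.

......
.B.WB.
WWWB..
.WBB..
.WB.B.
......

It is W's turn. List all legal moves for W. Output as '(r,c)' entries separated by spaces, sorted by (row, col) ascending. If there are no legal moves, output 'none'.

(0,0): flips 1 -> legal
(0,1): flips 1 -> legal
(0,2): flips 1 -> legal
(0,3): no bracket -> illegal
(0,4): no bracket -> illegal
(0,5): flips 3 -> legal
(1,0): no bracket -> illegal
(1,2): no bracket -> illegal
(1,5): flips 1 -> legal
(2,4): flips 1 -> legal
(2,5): no bracket -> illegal
(3,4): flips 2 -> legal
(3,5): no bracket -> illegal
(4,3): flips 4 -> legal
(4,5): no bracket -> illegal
(5,1): no bracket -> illegal
(5,2): flips 2 -> legal
(5,3): flips 1 -> legal
(5,4): no bracket -> illegal
(5,5): flips 2 -> legal

Answer: (0,0) (0,1) (0,2) (0,5) (1,5) (2,4) (3,4) (4,3) (5,2) (5,3) (5,5)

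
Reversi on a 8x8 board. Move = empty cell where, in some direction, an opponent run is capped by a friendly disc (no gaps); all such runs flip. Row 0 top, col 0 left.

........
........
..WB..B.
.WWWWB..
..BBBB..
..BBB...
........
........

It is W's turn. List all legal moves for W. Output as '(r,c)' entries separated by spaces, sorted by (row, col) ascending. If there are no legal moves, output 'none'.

Answer: (1,2) (1,3) (1,4) (2,4) (3,6) (5,1) (5,5) (5,6) (6,1) (6,2) (6,3) (6,4) (6,5)

Derivation:
(1,2): flips 1 -> legal
(1,3): flips 1 -> legal
(1,4): flips 1 -> legal
(1,5): no bracket -> illegal
(1,6): no bracket -> illegal
(1,7): no bracket -> illegal
(2,4): flips 1 -> legal
(2,5): no bracket -> illegal
(2,7): no bracket -> illegal
(3,6): flips 1 -> legal
(3,7): no bracket -> illegal
(4,1): no bracket -> illegal
(4,6): no bracket -> illegal
(5,1): flips 1 -> legal
(5,5): flips 1 -> legal
(5,6): flips 1 -> legal
(6,1): flips 2 -> legal
(6,2): flips 2 -> legal
(6,3): flips 2 -> legal
(6,4): flips 4 -> legal
(6,5): flips 2 -> legal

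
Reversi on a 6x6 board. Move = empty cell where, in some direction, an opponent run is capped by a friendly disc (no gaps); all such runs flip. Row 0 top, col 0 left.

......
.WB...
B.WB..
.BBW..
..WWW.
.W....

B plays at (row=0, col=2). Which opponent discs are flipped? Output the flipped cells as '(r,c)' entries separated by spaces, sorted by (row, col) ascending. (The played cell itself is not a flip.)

Answer: (1,1)

Derivation:
Dir NW: edge -> no flip
Dir N: edge -> no flip
Dir NE: edge -> no flip
Dir W: first cell '.' (not opp) -> no flip
Dir E: first cell '.' (not opp) -> no flip
Dir SW: opp run (1,1) capped by B -> flip
Dir S: first cell 'B' (not opp) -> no flip
Dir SE: first cell '.' (not opp) -> no flip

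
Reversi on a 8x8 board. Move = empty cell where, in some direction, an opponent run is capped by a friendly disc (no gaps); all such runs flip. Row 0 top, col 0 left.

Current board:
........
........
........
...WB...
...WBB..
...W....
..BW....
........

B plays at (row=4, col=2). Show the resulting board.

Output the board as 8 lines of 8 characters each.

Place B at (4,2); scan 8 dirs for brackets.
Dir NW: first cell '.' (not opp) -> no flip
Dir N: first cell '.' (not opp) -> no flip
Dir NE: opp run (3,3), next='.' -> no flip
Dir W: first cell '.' (not opp) -> no flip
Dir E: opp run (4,3) capped by B -> flip
Dir SW: first cell '.' (not opp) -> no flip
Dir S: first cell '.' (not opp) -> no flip
Dir SE: opp run (5,3), next='.' -> no flip
All flips: (4,3)

Answer: ........
........
........
...WB...
..BBBB..
...W....
..BW....
........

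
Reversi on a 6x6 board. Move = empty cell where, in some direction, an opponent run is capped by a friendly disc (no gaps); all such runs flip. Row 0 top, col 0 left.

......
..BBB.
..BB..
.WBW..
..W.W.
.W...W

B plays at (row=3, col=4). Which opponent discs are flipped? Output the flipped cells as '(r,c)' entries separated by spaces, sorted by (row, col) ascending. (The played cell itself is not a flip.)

Dir NW: first cell 'B' (not opp) -> no flip
Dir N: first cell '.' (not opp) -> no flip
Dir NE: first cell '.' (not opp) -> no flip
Dir W: opp run (3,3) capped by B -> flip
Dir E: first cell '.' (not opp) -> no flip
Dir SW: first cell '.' (not opp) -> no flip
Dir S: opp run (4,4), next='.' -> no flip
Dir SE: first cell '.' (not opp) -> no flip

Answer: (3,3)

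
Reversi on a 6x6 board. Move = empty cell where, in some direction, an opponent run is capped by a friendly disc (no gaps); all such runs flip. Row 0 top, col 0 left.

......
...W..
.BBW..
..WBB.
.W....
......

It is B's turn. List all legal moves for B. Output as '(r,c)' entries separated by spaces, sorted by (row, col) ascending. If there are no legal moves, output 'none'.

(0,2): no bracket -> illegal
(0,3): flips 2 -> legal
(0,4): flips 1 -> legal
(1,2): flips 1 -> legal
(1,4): no bracket -> illegal
(2,4): flips 1 -> legal
(3,0): no bracket -> illegal
(3,1): flips 1 -> legal
(4,0): no bracket -> illegal
(4,2): flips 1 -> legal
(4,3): flips 1 -> legal
(5,0): no bracket -> illegal
(5,1): no bracket -> illegal
(5,2): no bracket -> illegal

Answer: (0,3) (0,4) (1,2) (2,4) (3,1) (4,2) (4,3)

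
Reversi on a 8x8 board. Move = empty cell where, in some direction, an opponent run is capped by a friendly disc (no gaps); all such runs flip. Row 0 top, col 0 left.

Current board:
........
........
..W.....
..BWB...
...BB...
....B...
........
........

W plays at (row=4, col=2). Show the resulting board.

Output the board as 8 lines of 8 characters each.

Place W at (4,2); scan 8 dirs for brackets.
Dir NW: first cell '.' (not opp) -> no flip
Dir N: opp run (3,2) capped by W -> flip
Dir NE: first cell 'W' (not opp) -> no flip
Dir W: first cell '.' (not opp) -> no flip
Dir E: opp run (4,3) (4,4), next='.' -> no flip
Dir SW: first cell '.' (not opp) -> no flip
Dir S: first cell '.' (not opp) -> no flip
Dir SE: first cell '.' (not opp) -> no flip
All flips: (3,2)

Answer: ........
........
..W.....
..WWB...
..WBB...
....B...
........
........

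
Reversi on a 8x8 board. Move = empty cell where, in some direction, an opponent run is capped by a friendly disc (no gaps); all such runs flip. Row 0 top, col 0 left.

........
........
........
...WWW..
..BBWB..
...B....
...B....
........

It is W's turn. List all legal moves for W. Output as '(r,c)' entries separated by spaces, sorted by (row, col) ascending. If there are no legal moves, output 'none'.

(3,1): no bracket -> illegal
(3,2): no bracket -> illegal
(3,6): no bracket -> illegal
(4,1): flips 2 -> legal
(4,6): flips 1 -> legal
(5,1): flips 1 -> legal
(5,2): flips 1 -> legal
(5,4): no bracket -> illegal
(5,5): flips 1 -> legal
(5,6): flips 1 -> legal
(6,2): flips 1 -> legal
(6,4): no bracket -> illegal
(7,2): no bracket -> illegal
(7,3): flips 3 -> legal
(7,4): no bracket -> illegal

Answer: (4,1) (4,6) (5,1) (5,2) (5,5) (5,6) (6,2) (7,3)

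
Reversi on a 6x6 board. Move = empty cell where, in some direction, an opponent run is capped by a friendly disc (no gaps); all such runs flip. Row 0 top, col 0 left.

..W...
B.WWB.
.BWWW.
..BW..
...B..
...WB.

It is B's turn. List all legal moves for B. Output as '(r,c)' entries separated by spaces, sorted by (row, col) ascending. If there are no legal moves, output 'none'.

Answer: (0,3) (1,1) (2,5) (3,4) (5,2)

Derivation:
(0,1): no bracket -> illegal
(0,3): flips 4 -> legal
(0,4): no bracket -> illegal
(1,1): flips 2 -> legal
(1,5): no bracket -> illegal
(2,5): flips 3 -> legal
(3,1): no bracket -> illegal
(3,4): flips 2 -> legal
(3,5): no bracket -> illegal
(4,2): no bracket -> illegal
(4,4): no bracket -> illegal
(5,2): flips 1 -> legal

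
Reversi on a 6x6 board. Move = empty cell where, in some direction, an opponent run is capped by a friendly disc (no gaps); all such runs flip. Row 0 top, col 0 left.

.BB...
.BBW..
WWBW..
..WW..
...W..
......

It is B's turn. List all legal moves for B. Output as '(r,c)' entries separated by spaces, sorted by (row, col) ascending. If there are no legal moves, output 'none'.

(0,3): no bracket -> illegal
(0,4): flips 1 -> legal
(1,0): no bracket -> illegal
(1,4): flips 1 -> legal
(2,4): flips 2 -> legal
(3,0): flips 1 -> legal
(3,1): flips 1 -> legal
(3,4): flips 1 -> legal
(4,1): no bracket -> illegal
(4,2): flips 1 -> legal
(4,4): flips 1 -> legal
(5,2): no bracket -> illegal
(5,3): no bracket -> illegal
(5,4): no bracket -> illegal

Answer: (0,4) (1,4) (2,4) (3,0) (3,1) (3,4) (4,2) (4,4)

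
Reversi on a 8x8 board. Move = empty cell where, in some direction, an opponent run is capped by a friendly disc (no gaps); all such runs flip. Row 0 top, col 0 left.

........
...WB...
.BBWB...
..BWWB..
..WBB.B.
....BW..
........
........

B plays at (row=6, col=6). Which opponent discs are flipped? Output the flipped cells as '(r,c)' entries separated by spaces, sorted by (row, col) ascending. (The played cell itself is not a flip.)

Answer: (5,5)

Derivation:
Dir NW: opp run (5,5) capped by B -> flip
Dir N: first cell '.' (not opp) -> no flip
Dir NE: first cell '.' (not opp) -> no flip
Dir W: first cell '.' (not opp) -> no flip
Dir E: first cell '.' (not opp) -> no flip
Dir SW: first cell '.' (not opp) -> no flip
Dir S: first cell '.' (not opp) -> no flip
Dir SE: first cell '.' (not opp) -> no flip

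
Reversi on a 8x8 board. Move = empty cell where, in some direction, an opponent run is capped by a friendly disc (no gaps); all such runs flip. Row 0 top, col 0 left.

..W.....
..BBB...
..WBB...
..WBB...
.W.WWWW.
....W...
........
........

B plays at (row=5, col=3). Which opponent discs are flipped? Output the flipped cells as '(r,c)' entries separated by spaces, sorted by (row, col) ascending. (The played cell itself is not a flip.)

Answer: (4,3)

Derivation:
Dir NW: first cell '.' (not opp) -> no flip
Dir N: opp run (4,3) capped by B -> flip
Dir NE: opp run (4,4), next='.' -> no flip
Dir W: first cell '.' (not opp) -> no flip
Dir E: opp run (5,4), next='.' -> no flip
Dir SW: first cell '.' (not opp) -> no flip
Dir S: first cell '.' (not opp) -> no flip
Dir SE: first cell '.' (not opp) -> no flip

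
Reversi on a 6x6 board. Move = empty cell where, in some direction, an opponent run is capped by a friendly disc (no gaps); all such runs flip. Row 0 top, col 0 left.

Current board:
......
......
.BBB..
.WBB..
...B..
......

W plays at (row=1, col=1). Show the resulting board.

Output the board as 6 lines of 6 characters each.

Answer: ......
.W....
.WBB..
.WBB..
...B..
......

Derivation:
Place W at (1,1); scan 8 dirs for brackets.
Dir NW: first cell '.' (not opp) -> no flip
Dir N: first cell '.' (not opp) -> no flip
Dir NE: first cell '.' (not opp) -> no flip
Dir W: first cell '.' (not opp) -> no flip
Dir E: first cell '.' (not opp) -> no flip
Dir SW: first cell '.' (not opp) -> no flip
Dir S: opp run (2,1) capped by W -> flip
Dir SE: opp run (2,2) (3,3), next='.' -> no flip
All flips: (2,1)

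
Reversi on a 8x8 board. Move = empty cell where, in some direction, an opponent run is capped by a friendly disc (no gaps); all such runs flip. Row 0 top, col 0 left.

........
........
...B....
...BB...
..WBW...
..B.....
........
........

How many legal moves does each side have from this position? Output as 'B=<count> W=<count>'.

-- B to move --
(3,1): no bracket -> illegal
(3,2): flips 1 -> legal
(3,5): no bracket -> illegal
(4,1): flips 1 -> legal
(4,5): flips 1 -> legal
(5,1): flips 1 -> legal
(5,3): no bracket -> illegal
(5,4): flips 1 -> legal
(5,5): flips 1 -> legal
B mobility = 6
-- W to move --
(1,2): no bracket -> illegal
(1,3): no bracket -> illegal
(1,4): no bracket -> illegal
(2,2): flips 1 -> legal
(2,4): flips 2 -> legal
(2,5): no bracket -> illegal
(3,2): no bracket -> illegal
(3,5): no bracket -> illegal
(4,1): no bracket -> illegal
(4,5): no bracket -> illegal
(5,1): no bracket -> illegal
(5,3): no bracket -> illegal
(5,4): no bracket -> illegal
(6,1): no bracket -> illegal
(6,2): flips 1 -> legal
(6,3): no bracket -> illegal
W mobility = 3

Answer: B=6 W=3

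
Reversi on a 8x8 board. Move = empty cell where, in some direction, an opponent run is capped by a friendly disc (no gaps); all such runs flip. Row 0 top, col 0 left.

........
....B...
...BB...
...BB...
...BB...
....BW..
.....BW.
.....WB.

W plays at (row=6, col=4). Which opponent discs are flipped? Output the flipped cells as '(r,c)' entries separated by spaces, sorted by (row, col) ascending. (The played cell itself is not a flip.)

Answer: (6,5)

Derivation:
Dir NW: first cell '.' (not opp) -> no flip
Dir N: opp run (5,4) (4,4) (3,4) (2,4) (1,4), next='.' -> no flip
Dir NE: first cell 'W' (not opp) -> no flip
Dir W: first cell '.' (not opp) -> no flip
Dir E: opp run (6,5) capped by W -> flip
Dir SW: first cell '.' (not opp) -> no flip
Dir S: first cell '.' (not opp) -> no flip
Dir SE: first cell 'W' (not opp) -> no flip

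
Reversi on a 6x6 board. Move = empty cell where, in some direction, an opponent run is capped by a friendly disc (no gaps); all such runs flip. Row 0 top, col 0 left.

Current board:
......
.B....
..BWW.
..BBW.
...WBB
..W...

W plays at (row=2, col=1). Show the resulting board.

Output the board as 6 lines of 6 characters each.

Answer: ......
.B....
.WWWW.
..WBW.
...WBB
..W...

Derivation:
Place W at (2,1); scan 8 dirs for brackets.
Dir NW: first cell '.' (not opp) -> no flip
Dir N: opp run (1,1), next='.' -> no flip
Dir NE: first cell '.' (not opp) -> no flip
Dir W: first cell '.' (not opp) -> no flip
Dir E: opp run (2,2) capped by W -> flip
Dir SW: first cell '.' (not opp) -> no flip
Dir S: first cell '.' (not opp) -> no flip
Dir SE: opp run (3,2) capped by W -> flip
All flips: (2,2) (3,2)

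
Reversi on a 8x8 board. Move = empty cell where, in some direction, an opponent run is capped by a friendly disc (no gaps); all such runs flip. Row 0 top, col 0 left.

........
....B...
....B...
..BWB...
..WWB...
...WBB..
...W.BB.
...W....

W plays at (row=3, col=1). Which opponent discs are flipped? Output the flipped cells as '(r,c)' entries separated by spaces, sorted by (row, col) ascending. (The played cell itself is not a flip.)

Answer: (3,2)

Derivation:
Dir NW: first cell '.' (not opp) -> no flip
Dir N: first cell '.' (not opp) -> no flip
Dir NE: first cell '.' (not opp) -> no flip
Dir W: first cell '.' (not opp) -> no flip
Dir E: opp run (3,2) capped by W -> flip
Dir SW: first cell '.' (not opp) -> no flip
Dir S: first cell '.' (not opp) -> no flip
Dir SE: first cell 'W' (not opp) -> no flip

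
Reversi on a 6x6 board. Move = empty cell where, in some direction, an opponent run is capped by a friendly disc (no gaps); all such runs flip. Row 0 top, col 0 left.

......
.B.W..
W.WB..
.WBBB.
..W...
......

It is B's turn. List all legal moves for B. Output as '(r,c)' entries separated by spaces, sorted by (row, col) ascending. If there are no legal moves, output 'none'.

Answer: (0,3) (1,2) (2,1) (3,0) (5,1) (5,2)

Derivation:
(0,2): no bracket -> illegal
(0,3): flips 1 -> legal
(0,4): no bracket -> illegal
(1,0): no bracket -> illegal
(1,2): flips 1 -> legal
(1,4): no bracket -> illegal
(2,1): flips 1 -> legal
(2,4): no bracket -> illegal
(3,0): flips 1 -> legal
(4,0): no bracket -> illegal
(4,1): no bracket -> illegal
(4,3): no bracket -> illegal
(5,1): flips 1 -> legal
(5,2): flips 1 -> legal
(5,3): no bracket -> illegal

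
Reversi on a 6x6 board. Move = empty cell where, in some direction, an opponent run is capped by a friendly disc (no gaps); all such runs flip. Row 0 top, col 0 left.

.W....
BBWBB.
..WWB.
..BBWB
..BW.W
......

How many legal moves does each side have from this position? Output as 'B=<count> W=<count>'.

Answer: B=7 W=11

Derivation:
-- B to move --
(0,0): no bracket -> illegal
(0,2): flips 2 -> legal
(0,3): no bracket -> illegal
(2,1): flips 2 -> legal
(2,5): no bracket -> illegal
(3,1): flips 1 -> legal
(4,4): flips 2 -> legal
(5,2): no bracket -> illegal
(5,3): flips 1 -> legal
(5,4): flips 1 -> legal
(5,5): flips 1 -> legal
B mobility = 7
-- W to move --
(0,0): flips 1 -> legal
(0,2): no bracket -> illegal
(0,3): flips 1 -> legal
(0,4): flips 3 -> legal
(0,5): flips 1 -> legal
(1,5): flips 2 -> legal
(2,0): no bracket -> illegal
(2,1): flips 2 -> legal
(2,5): flips 2 -> legal
(3,1): flips 2 -> legal
(4,1): flips 2 -> legal
(4,4): flips 1 -> legal
(5,1): no bracket -> illegal
(5,2): flips 2 -> legal
(5,3): no bracket -> illegal
W mobility = 11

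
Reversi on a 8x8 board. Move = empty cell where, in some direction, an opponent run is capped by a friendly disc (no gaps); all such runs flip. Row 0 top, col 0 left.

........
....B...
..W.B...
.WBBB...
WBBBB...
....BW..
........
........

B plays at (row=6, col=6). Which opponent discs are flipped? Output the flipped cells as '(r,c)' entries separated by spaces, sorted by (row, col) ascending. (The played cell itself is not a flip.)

Answer: (5,5)

Derivation:
Dir NW: opp run (5,5) capped by B -> flip
Dir N: first cell '.' (not opp) -> no flip
Dir NE: first cell '.' (not opp) -> no flip
Dir W: first cell '.' (not opp) -> no flip
Dir E: first cell '.' (not opp) -> no flip
Dir SW: first cell '.' (not opp) -> no flip
Dir S: first cell '.' (not opp) -> no flip
Dir SE: first cell '.' (not opp) -> no flip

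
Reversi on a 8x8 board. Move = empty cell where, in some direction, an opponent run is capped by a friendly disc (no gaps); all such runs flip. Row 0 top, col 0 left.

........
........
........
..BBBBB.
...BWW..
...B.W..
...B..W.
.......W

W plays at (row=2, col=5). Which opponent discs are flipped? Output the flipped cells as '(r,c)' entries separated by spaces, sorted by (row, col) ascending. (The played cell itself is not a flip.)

Answer: (3,5)

Derivation:
Dir NW: first cell '.' (not opp) -> no flip
Dir N: first cell '.' (not opp) -> no flip
Dir NE: first cell '.' (not opp) -> no flip
Dir W: first cell '.' (not opp) -> no flip
Dir E: first cell '.' (not opp) -> no flip
Dir SW: opp run (3,4) (4,3), next='.' -> no flip
Dir S: opp run (3,5) capped by W -> flip
Dir SE: opp run (3,6), next='.' -> no flip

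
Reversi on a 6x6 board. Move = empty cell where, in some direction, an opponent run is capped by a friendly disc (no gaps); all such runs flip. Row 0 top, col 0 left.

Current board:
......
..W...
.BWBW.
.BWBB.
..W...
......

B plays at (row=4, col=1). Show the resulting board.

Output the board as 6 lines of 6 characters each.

Place B at (4,1); scan 8 dirs for brackets.
Dir NW: first cell '.' (not opp) -> no flip
Dir N: first cell 'B' (not opp) -> no flip
Dir NE: opp run (3,2) capped by B -> flip
Dir W: first cell '.' (not opp) -> no flip
Dir E: opp run (4,2), next='.' -> no flip
Dir SW: first cell '.' (not opp) -> no flip
Dir S: first cell '.' (not opp) -> no flip
Dir SE: first cell '.' (not opp) -> no flip
All flips: (3,2)

Answer: ......
..W...
.BWBW.
.BBBB.
.BW...
......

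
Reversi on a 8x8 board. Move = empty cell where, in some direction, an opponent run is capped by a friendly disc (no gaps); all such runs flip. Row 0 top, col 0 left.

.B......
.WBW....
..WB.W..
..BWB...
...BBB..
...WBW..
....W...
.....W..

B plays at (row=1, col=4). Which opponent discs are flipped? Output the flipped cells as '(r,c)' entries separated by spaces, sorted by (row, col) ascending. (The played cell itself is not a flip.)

Answer: (1,3)

Derivation:
Dir NW: first cell '.' (not opp) -> no flip
Dir N: first cell '.' (not opp) -> no flip
Dir NE: first cell '.' (not opp) -> no flip
Dir W: opp run (1,3) capped by B -> flip
Dir E: first cell '.' (not opp) -> no flip
Dir SW: first cell 'B' (not opp) -> no flip
Dir S: first cell '.' (not opp) -> no flip
Dir SE: opp run (2,5), next='.' -> no flip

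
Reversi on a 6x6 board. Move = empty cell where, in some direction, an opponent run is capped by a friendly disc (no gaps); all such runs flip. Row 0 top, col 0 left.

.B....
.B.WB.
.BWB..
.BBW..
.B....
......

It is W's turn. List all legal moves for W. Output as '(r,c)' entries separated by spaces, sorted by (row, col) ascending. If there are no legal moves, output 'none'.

Answer: (0,0) (1,5) (2,0) (2,4) (3,0) (4,0) (4,2)

Derivation:
(0,0): flips 1 -> legal
(0,2): no bracket -> illegal
(0,3): no bracket -> illegal
(0,4): no bracket -> illegal
(0,5): no bracket -> illegal
(1,0): no bracket -> illegal
(1,2): no bracket -> illegal
(1,5): flips 1 -> legal
(2,0): flips 1 -> legal
(2,4): flips 1 -> legal
(2,5): no bracket -> illegal
(3,0): flips 2 -> legal
(3,4): no bracket -> illegal
(4,0): flips 1 -> legal
(4,2): flips 1 -> legal
(4,3): no bracket -> illegal
(5,0): no bracket -> illegal
(5,1): no bracket -> illegal
(5,2): no bracket -> illegal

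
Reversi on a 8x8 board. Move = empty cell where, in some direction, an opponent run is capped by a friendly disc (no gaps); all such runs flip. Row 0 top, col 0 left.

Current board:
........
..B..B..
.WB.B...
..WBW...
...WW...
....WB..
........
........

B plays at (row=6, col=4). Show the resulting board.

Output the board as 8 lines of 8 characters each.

Place B at (6,4); scan 8 dirs for brackets.
Dir NW: first cell '.' (not opp) -> no flip
Dir N: opp run (5,4) (4,4) (3,4) capped by B -> flip
Dir NE: first cell 'B' (not opp) -> no flip
Dir W: first cell '.' (not opp) -> no flip
Dir E: first cell '.' (not opp) -> no flip
Dir SW: first cell '.' (not opp) -> no flip
Dir S: first cell '.' (not opp) -> no flip
Dir SE: first cell '.' (not opp) -> no flip
All flips: (3,4) (4,4) (5,4)

Answer: ........
..B..B..
.WB.B...
..WBB...
...WB...
....BB..
....B...
........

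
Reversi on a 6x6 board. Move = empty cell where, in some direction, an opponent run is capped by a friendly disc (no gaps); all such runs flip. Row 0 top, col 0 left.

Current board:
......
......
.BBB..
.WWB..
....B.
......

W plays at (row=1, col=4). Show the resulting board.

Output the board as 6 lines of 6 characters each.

Place W at (1,4); scan 8 dirs for brackets.
Dir NW: first cell '.' (not opp) -> no flip
Dir N: first cell '.' (not opp) -> no flip
Dir NE: first cell '.' (not opp) -> no flip
Dir W: first cell '.' (not opp) -> no flip
Dir E: first cell '.' (not opp) -> no flip
Dir SW: opp run (2,3) capped by W -> flip
Dir S: first cell '.' (not opp) -> no flip
Dir SE: first cell '.' (not opp) -> no flip
All flips: (2,3)

Answer: ......
....W.
.BBW..
.WWB..
....B.
......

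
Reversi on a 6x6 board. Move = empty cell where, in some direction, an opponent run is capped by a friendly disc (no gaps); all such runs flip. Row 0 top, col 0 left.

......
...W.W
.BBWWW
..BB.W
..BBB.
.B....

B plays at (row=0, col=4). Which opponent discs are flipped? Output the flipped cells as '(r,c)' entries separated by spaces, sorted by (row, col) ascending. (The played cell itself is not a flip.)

Dir NW: edge -> no flip
Dir N: edge -> no flip
Dir NE: edge -> no flip
Dir W: first cell '.' (not opp) -> no flip
Dir E: first cell '.' (not opp) -> no flip
Dir SW: opp run (1,3) capped by B -> flip
Dir S: first cell '.' (not opp) -> no flip
Dir SE: opp run (1,5), next=edge -> no flip

Answer: (1,3)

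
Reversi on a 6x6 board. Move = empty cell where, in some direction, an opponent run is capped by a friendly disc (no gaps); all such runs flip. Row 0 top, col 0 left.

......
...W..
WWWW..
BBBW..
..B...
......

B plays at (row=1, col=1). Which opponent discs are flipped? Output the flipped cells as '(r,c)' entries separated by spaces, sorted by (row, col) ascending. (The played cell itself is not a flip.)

Dir NW: first cell '.' (not opp) -> no flip
Dir N: first cell '.' (not opp) -> no flip
Dir NE: first cell '.' (not opp) -> no flip
Dir W: first cell '.' (not opp) -> no flip
Dir E: first cell '.' (not opp) -> no flip
Dir SW: opp run (2,0), next=edge -> no flip
Dir S: opp run (2,1) capped by B -> flip
Dir SE: opp run (2,2) (3,3), next='.' -> no flip

Answer: (2,1)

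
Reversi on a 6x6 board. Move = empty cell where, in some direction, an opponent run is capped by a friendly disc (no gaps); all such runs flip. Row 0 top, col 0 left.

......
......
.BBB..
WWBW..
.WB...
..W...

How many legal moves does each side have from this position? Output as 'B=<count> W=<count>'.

Answer: B=8 W=7

Derivation:
-- B to move --
(2,0): flips 1 -> legal
(2,4): flips 1 -> legal
(3,4): flips 1 -> legal
(4,0): flips 2 -> legal
(4,3): flips 1 -> legal
(4,4): flips 1 -> legal
(5,0): flips 1 -> legal
(5,1): flips 2 -> legal
(5,3): no bracket -> illegal
B mobility = 8
-- W to move --
(1,0): no bracket -> illegal
(1,1): flips 2 -> legal
(1,2): flips 4 -> legal
(1,3): flips 2 -> legal
(1,4): flips 2 -> legal
(2,0): no bracket -> illegal
(2,4): no bracket -> illegal
(3,4): no bracket -> illegal
(4,3): flips 1 -> legal
(5,1): flips 1 -> legal
(5,3): flips 1 -> legal
W mobility = 7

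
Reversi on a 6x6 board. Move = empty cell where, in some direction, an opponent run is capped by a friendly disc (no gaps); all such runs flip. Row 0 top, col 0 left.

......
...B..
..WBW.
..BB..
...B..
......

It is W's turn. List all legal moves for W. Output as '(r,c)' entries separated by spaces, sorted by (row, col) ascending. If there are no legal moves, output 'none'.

Answer: (0,2) (0,4) (4,2) (4,4)

Derivation:
(0,2): flips 1 -> legal
(0,3): no bracket -> illegal
(0,4): flips 1 -> legal
(1,2): no bracket -> illegal
(1,4): no bracket -> illegal
(2,1): no bracket -> illegal
(3,1): no bracket -> illegal
(3,4): no bracket -> illegal
(4,1): no bracket -> illegal
(4,2): flips 2 -> legal
(4,4): flips 1 -> legal
(5,2): no bracket -> illegal
(5,3): no bracket -> illegal
(5,4): no bracket -> illegal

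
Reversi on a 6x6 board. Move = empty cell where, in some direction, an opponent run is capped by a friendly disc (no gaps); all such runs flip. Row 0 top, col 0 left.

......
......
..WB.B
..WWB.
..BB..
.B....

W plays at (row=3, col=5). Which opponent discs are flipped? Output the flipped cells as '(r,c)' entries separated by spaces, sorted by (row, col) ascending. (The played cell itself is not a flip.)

Dir NW: first cell '.' (not opp) -> no flip
Dir N: opp run (2,5), next='.' -> no flip
Dir NE: edge -> no flip
Dir W: opp run (3,4) capped by W -> flip
Dir E: edge -> no flip
Dir SW: first cell '.' (not opp) -> no flip
Dir S: first cell '.' (not opp) -> no flip
Dir SE: edge -> no flip

Answer: (3,4)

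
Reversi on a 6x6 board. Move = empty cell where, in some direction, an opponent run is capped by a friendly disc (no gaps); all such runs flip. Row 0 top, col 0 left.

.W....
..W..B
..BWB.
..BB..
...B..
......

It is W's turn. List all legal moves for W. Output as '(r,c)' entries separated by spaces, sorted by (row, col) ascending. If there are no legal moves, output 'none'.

(0,4): no bracket -> illegal
(0,5): no bracket -> illegal
(1,1): no bracket -> illegal
(1,3): no bracket -> illegal
(1,4): no bracket -> illegal
(2,1): flips 1 -> legal
(2,5): flips 1 -> legal
(3,1): no bracket -> illegal
(3,4): no bracket -> illegal
(3,5): no bracket -> illegal
(4,1): flips 1 -> legal
(4,2): flips 2 -> legal
(4,4): no bracket -> illegal
(5,2): no bracket -> illegal
(5,3): flips 2 -> legal
(5,4): no bracket -> illegal

Answer: (2,1) (2,5) (4,1) (4,2) (5,3)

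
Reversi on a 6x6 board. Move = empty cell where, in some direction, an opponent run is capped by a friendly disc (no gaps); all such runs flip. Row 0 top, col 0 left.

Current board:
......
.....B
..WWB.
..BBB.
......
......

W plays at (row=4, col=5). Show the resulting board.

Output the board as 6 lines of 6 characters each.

Place W at (4,5); scan 8 dirs for brackets.
Dir NW: opp run (3,4) capped by W -> flip
Dir N: first cell '.' (not opp) -> no flip
Dir NE: edge -> no flip
Dir W: first cell '.' (not opp) -> no flip
Dir E: edge -> no flip
Dir SW: first cell '.' (not opp) -> no flip
Dir S: first cell '.' (not opp) -> no flip
Dir SE: edge -> no flip
All flips: (3,4)

Answer: ......
.....B
..WWB.
..BBW.
.....W
......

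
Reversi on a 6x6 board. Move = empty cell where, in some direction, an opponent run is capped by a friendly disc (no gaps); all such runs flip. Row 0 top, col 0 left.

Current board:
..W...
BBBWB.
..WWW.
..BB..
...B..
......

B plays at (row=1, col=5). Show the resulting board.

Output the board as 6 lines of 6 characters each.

Answer: ..W...
BBBWBB
..WWB.
..BB..
...B..
......

Derivation:
Place B at (1,5); scan 8 dirs for brackets.
Dir NW: first cell '.' (not opp) -> no flip
Dir N: first cell '.' (not opp) -> no flip
Dir NE: edge -> no flip
Dir W: first cell 'B' (not opp) -> no flip
Dir E: edge -> no flip
Dir SW: opp run (2,4) capped by B -> flip
Dir S: first cell '.' (not opp) -> no flip
Dir SE: edge -> no flip
All flips: (2,4)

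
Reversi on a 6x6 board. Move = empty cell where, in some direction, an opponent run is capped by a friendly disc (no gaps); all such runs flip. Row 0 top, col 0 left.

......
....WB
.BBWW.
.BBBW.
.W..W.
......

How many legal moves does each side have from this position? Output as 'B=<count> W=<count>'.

Answer: B=7 W=5

Derivation:
-- B to move --
(0,3): no bracket -> illegal
(0,4): no bracket -> illegal
(0,5): flips 2 -> legal
(1,2): no bracket -> illegal
(1,3): flips 2 -> legal
(2,5): flips 2 -> legal
(3,0): no bracket -> illegal
(3,5): flips 1 -> legal
(4,0): no bracket -> illegal
(4,2): no bracket -> illegal
(4,3): no bracket -> illegal
(4,5): no bracket -> illegal
(5,0): flips 1 -> legal
(5,1): flips 1 -> legal
(5,2): no bracket -> illegal
(5,3): no bracket -> illegal
(5,4): no bracket -> illegal
(5,5): flips 1 -> legal
B mobility = 7
-- W to move --
(0,4): no bracket -> illegal
(0,5): no bracket -> illegal
(1,0): no bracket -> illegal
(1,1): flips 4 -> legal
(1,2): no bracket -> illegal
(1,3): no bracket -> illegal
(2,0): flips 2 -> legal
(2,5): no bracket -> illegal
(3,0): flips 3 -> legal
(4,0): no bracket -> illegal
(4,2): flips 1 -> legal
(4,3): flips 1 -> legal
W mobility = 5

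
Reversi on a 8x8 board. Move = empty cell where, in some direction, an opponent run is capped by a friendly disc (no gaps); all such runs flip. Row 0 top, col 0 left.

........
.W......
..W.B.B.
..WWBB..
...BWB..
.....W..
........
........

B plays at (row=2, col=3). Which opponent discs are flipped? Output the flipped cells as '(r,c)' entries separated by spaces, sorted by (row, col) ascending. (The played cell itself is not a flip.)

Answer: (3,3)

Derivation:
Dir NW: first cell '.' (not opp) -> no flip
Dir N: first cell '.' (not opp) -> no flip
Dir NE: first cell '.' (not opp) -> no flip
Dir W: opp run (2,2), next='.' -> no flip
Dir E: first cell 'B' (not opp) -> no flip
Dir SW: opp run (3,2), next='.' -> no flip
Dir S: opp run (3,3) capped by B -> flip
Dir SE: first cell 'B' (not opp) -> no flip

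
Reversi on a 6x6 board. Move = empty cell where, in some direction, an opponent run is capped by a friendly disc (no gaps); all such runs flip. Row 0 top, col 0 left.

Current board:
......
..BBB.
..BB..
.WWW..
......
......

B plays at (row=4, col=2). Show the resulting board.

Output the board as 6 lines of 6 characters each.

Answer: ......
..BBB.
..BB..
.WBW..
..B...
......

Derivation:
Place B at (4,2); scan 8 dirs for brackets.
Dir NW: opp run (3,1), next='.' -> no flip
Dir N: opp run (3,2) capped by B -> flip
Dir NE: opp run (3,3), next='.' -> no flip
Dir W: first cell '.' (not opp) -> no flip
Dir E: first cell '.' (not opp) -> no flip
Dir SW: first cell '.' (not opp) -> no flip
Dir S: first cell '.' (not opp) -> no flip
Dir SE: first cell '.' (not opp) -> no flip
All flips: (3,2)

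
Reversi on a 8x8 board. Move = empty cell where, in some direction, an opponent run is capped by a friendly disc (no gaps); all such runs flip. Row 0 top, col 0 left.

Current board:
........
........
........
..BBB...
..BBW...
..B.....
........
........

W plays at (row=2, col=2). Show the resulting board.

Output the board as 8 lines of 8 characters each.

Place W at (2,2); scan 8 dirs for brackets.
Dir NW: first cell '.' (not opp) -> no flip
Dir N: first cell '.' (not opp) -> no flip
Dir NE: first cell '.' (not opp) -> no flip
Dir W: first cell '.' (not opp) -> no flip
Dir E: first cell '.' (not opp) -> no flip
Dir SW: first cell '.' (not opp) -> no flip
Dir S: opp run (3,2) (4,2) (5,2), next='.' -> no flip
Dir SE: opp run (3,3) capped by W -> flip
All flips: (3,3)

Answer: ........
........
..W.....
..BWB...
..BBW...
..B.....
........
........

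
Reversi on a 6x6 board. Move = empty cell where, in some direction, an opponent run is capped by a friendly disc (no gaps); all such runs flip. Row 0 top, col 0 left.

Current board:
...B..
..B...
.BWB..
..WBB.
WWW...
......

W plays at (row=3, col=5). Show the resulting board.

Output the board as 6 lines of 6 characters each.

Answer: ...B..
..B...
.BWB..
..WWWW
WWW...
......

Derivation:
Place W at (3,5); scan 8 dirs for brackets.
Dir NW: first cell '.' (not opp) -> no flip
Dir N: first cell '.' (not opp) -> no flip
Dir NE: edge -> no flip
Dir W: opp run (3,4) (3,3) capped by W -> flip
Dir E: edge -> no flip
Dir SW: first cell '.' (not opp) -> no flip
Dir S: first cell '.' (not opp) -> no flip
Dir SE: edge -> no flip
All flips: (3,3) (3,4)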